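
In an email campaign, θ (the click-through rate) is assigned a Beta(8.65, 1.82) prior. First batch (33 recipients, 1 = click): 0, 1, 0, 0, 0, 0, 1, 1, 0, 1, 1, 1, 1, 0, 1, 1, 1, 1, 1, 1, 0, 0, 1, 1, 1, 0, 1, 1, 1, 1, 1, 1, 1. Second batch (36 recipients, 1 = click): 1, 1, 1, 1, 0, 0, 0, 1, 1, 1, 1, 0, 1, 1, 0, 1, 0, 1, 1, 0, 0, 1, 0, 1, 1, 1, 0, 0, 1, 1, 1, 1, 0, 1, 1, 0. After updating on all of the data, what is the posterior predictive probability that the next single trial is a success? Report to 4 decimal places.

The Beta prior is conjugate to a Binomial/Bernoulli likelihood; the update adds successes to α and failures to β.
After batch 1: Beta(8.65+23, 1.82+10) = Beta(31.65, 11.82).
After batch 2: Beta(31.65+23, 11.82+13) = Beta(54.65, 24.82).
For a single future Bernoulli trial, P(success | data) = α/(α+β) = 0.6877.

0.6877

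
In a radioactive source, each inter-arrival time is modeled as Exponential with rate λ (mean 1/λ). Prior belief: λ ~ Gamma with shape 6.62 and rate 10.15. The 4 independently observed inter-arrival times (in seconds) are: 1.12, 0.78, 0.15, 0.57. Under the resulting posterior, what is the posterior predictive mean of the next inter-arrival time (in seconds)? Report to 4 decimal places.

1.3274

With a Gamma(shape α, rate β) prior on the exponential rate λ, the posterior after n observations with total T = Σxᵢ is Gamma(α+n, β+T).
Sum of observations T = 2.62 seconds; n = 4.
Posterior: Gamma(6.62+4, 10.15+2.62) = Gamma(10.62, 12.77).
The predictive distribution for the next observation is Lomax; its mean is β/(α−1) = 12.77/9.62 = 1.3274.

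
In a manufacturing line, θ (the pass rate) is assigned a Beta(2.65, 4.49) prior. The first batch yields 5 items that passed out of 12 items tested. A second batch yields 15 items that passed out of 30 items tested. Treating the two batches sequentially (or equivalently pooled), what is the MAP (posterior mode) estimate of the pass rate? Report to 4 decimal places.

0.4593

The Beta prior is conjugate to a Binomial/Bernoulli likelihood; the update adds successes to α and failures to β.
After batch 1: Beta(2.65+5, 4.49+7) = Beta(7.65, 11.49).
After batch 2: Beta(7.65+15, 11.49+15) = Beta(22.65, 26.49).
Mode of Beta(a,b) for a,b>1 is (a−1)/(a+b−2) = 21.65/47.14 = 0.4593.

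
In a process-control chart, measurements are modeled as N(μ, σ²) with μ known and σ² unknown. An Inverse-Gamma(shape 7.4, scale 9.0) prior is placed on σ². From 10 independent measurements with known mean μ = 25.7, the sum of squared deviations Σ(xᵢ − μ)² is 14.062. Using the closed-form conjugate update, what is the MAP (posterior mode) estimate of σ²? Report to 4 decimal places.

1.1963

With known mean μ and an Inverse-Gamma(α, β) prior on σ², the Normal likelihood is conjugate: posterior is Inv-Gamma(α + n/2, β + Σ(xᵢ−μ)²/2).
Posterior: Inv-Gamma(7.4 + 10/2, 9.0 + 14.062/2) = Inv-Gamma(12.40, 16.0310).
Mode = β/(α+1) = 16.0310/13.40 = 1.1963.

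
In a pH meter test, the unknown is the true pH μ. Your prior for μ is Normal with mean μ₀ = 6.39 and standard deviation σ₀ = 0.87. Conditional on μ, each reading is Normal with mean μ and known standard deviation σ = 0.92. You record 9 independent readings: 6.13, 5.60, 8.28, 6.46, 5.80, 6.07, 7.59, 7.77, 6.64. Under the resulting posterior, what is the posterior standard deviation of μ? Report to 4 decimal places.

For Normal data with known variance σ², a Normal(μ₀, σ₀²) prior on μ is conjugate. Posterior precision = 1/σ₀² + n/σ²; posterior mean is the precision-weighted average of μ₀ and x̄.
σ₀² = 0.87² = 0.7569, σ² = 0.92² = 0.8464; σ² + n·σ₀² = 0.8464 + 9·0.7569 = 7.6585.
Posterior precision = 1/σ₀² + n/σ² = 1/0.7569 + 9/0.8464 = (σ² + n·σ₀²)/(σ₀²σ²) = 7.6585/(0.7569·0.8464); posterior variance σₙ² = σ₀²σ²/(σ² + n·σ₀²) = 0.7569·0.8464/7.6585 = 0.083651.
Posterior SD = √σₙ² = √(0.7569·0.8464/7.6585) = 0.2892.

0.2892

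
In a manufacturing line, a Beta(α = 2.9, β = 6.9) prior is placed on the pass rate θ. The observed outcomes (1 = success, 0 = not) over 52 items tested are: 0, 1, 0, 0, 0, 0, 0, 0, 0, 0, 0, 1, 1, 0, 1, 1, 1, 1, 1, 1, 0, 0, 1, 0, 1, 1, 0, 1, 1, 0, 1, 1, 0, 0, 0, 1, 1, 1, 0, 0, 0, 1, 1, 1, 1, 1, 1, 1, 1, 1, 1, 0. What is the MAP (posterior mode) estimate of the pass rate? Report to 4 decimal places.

The Beta prior is conjugate to a Binomial/Bernoulli likelihood; the update adds successes to α and failures to β.
Posterior: Beta(α+k, β+n−k) = Beta(2.9+29, 6.9+23) = Beta(31.9, 29.9).
Mode of Beta(a,b) for a,b>1 is (a−1)/(a+b−2) = 30.9/59.8 = 0.5167.

0.5167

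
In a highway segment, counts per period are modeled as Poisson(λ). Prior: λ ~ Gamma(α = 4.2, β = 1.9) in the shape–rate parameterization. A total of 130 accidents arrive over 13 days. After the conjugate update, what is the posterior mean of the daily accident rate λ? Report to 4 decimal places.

9.0067

With a Gamma(shape α, rate β) prior, the Poisson likelihood is conjugate: the posterior is Gamma(α + ΣXᵢ, β + n).
Posterior: Gamma(α+S, β+n) = Gamma(4.2+130, 1.9+13) = Gamma(134.2, 14.9).
Posterior mean = α/β = 134.2/14.9 = 9.0067.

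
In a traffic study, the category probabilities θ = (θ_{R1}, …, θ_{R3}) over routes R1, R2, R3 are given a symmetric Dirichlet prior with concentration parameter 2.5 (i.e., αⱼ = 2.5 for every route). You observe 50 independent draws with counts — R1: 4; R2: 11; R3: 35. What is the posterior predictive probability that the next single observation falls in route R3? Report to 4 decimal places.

0.6522

The Dirichlet prior is conjugate to the Multinomial likelihood: each posterior αⱼ = prior αⱼ + observed count nⱼ.
Posterior concentration: (6.5, 13.5, 37.5), total = 57.5.
P(next = R3 | data) = α_{R3}/Σα = 0.6522.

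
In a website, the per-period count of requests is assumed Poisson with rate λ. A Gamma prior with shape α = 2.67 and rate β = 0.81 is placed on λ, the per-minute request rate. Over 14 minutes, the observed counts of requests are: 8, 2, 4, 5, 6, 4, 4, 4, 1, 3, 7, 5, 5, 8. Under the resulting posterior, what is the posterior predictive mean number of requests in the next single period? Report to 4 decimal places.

With a Gamma(shape α, rate β) prior, the Poisson likelihood is conjugate: the posterior is Gamma(α + ΣXᵢ, β + n).
Sum of counts S = 66 over n = 14 minutes.
Posterior: Gamma(α+S, β+n) = Gamma(2.67+66, 0.81+14) = Gamma(68.67, 14.81).
The predictive distribution for one future period is NegBinom with mean α/β = 4.6367.

4.6367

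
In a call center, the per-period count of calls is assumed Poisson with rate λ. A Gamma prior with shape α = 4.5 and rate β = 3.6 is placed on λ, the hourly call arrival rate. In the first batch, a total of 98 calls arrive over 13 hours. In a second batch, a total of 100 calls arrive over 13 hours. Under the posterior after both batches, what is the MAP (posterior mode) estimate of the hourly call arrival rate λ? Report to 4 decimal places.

With a Gamma(shape α, rate β) prior, the Poisson likelihood is conjugate: the posterior is Gamma(α + ΣXᵢ, β + n).
After batch 1: Gamma(α+S, β+n) = Gamma(4.5+98, 3.6+13) = Gamma(102.5, 16.6).
After batch 2: Gamma(α+S, β+n) = Gamma(102.5+100, 16.6+13) = Gamma(202.5, 29.6).
Mode of Gamma(α,β) for α≥1 is (α−1)/β = 201.5/29.6 = 6.8074.

6.8074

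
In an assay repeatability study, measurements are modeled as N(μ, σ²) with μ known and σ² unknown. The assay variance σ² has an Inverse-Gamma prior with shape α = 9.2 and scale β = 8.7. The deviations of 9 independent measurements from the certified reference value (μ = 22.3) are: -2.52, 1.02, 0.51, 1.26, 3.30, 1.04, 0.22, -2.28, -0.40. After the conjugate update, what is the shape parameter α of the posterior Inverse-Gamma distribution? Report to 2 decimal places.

13.70

With known mean μ and an Inverse-Gamma(α, β) prior on σ², the Normal likelihood is conjugate: posterior is Inv-Gamma(α + n/2, β + Σ(xᵢ−μ)²/2).
Σ(xᵢ−μ)² = (-2.52)² + (1.02)² + (0.51)² + (1.26)² + (3.30)² + (1.04)² + (0.22)² + (-2.28)² + (-0.40)² = 26.6169.
Posterior: Inv-Gamma(9.2 + 9/2, 8.7 + 26.6169/2) = Inv-Gamma(13.70, 22.00845).
Posterior α = 13.70.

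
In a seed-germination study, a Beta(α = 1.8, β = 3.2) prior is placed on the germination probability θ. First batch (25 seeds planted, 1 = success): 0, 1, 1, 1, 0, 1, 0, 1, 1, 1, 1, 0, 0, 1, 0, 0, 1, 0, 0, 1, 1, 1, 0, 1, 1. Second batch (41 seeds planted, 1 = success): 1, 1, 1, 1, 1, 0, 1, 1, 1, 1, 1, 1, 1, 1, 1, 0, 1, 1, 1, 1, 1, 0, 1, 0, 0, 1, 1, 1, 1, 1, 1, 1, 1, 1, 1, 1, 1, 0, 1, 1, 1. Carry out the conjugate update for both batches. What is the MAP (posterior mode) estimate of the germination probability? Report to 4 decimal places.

The Beta prior is conjugate to a Binomial/Bernoulli likelihood; the update adds successes to α and failures to β.
After batch 1: Beta(1.8+15, 3.2+10) = Beta(16.8, 13.2).
After batch 2: Beta(16.8+35, 13.2+6) = Beta(51.8, 19.2).
Mode of Beta(a,b) for a,b>1 is (a−1)/(a+b−2) = 50.8/69.0 = 0.7362.

0.7362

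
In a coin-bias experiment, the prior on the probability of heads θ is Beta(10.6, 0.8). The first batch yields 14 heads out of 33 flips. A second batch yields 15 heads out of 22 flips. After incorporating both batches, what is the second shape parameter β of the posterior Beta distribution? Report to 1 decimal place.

The Beta prior is conjugate to a Binomial/Bernoulli likelihood; the update adds successes to α and failures to β.
After batch 1: Beta(10.6+14, 0.8+19) = Beta(24.6, 19.8).
After batch 2: Beta(24.6+15, 19.8+7) = Beta(39.6, 26.8).
Posterior β = 26.8.

26.8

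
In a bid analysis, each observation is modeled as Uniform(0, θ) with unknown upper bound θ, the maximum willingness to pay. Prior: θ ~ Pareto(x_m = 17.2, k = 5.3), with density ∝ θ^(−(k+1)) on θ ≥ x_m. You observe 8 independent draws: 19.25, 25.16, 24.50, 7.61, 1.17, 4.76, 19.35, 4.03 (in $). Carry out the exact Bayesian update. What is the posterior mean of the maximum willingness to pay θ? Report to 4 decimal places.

27.2055

A Pareto(scale x_m, shape k) prior on the upper bound θ of Uniform(0, θ) is conjugate: posterior is Pareto(max(x_m, max xᵢ), k + n).
Sample maximum = 25.16; prior scale x_m = 17.2 → posterior scale = max = 25.16.
Posterior shape = 5.3 + 8 = 13.3.
E[θ|data] = k·x_m/(k−1) = 13.3·25.16/12.3 = 27.2055.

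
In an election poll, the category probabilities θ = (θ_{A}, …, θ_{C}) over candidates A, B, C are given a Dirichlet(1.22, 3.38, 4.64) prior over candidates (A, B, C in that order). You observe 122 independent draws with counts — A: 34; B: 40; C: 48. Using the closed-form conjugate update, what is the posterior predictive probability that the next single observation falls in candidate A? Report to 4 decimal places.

The Dirichlet prior is conjugate to the Multinomial likelihood: each posterior αⱼ = prior αⱼ + observed count nⱼ.
Posterior concentration: (35.22, 43.38, 52.64), total = 131.24.
P(next = A | data) = α_{A}/Σα = 0.2684.

0.2684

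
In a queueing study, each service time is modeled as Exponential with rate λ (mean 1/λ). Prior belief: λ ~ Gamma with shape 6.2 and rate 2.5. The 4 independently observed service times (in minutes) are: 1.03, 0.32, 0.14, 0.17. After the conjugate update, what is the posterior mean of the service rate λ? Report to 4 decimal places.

With a Gamma(shape α, rate β) prior on the exponential rate λ, the posterior after n observations with total T = Σxᵢ is Gamma(α+n, β+T).
Sum of observations T = 1.66 minutes; n = 4.
Posterior: Gamma(6.2+4, 2.5+1.66) = Gamma(10.2, 4.16).
Posterior mean of λ = α/β = 10.2/4.16 = 2.4519.

2.4519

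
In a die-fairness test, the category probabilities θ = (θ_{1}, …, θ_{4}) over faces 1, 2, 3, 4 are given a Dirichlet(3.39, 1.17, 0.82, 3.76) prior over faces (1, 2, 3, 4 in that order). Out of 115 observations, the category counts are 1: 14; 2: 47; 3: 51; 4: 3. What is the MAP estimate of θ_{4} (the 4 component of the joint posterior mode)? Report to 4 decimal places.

0.0479

The Dirichlet prior is conjugate to the Multinomial likelihood: each posterior αⱼ = prior αⱼ + observed count nⱼ.
Posterior concentration: (17.39, 48.17, 51.82, 6.76), total = 124.14.
Joint mode component: (α_{4}−1)/(Σα−K) = 5.76/120.14 = 0.0479.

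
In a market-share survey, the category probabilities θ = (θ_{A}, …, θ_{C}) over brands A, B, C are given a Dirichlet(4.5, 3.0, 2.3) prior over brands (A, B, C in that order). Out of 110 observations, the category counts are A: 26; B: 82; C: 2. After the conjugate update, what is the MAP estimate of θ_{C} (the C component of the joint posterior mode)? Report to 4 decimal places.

The Dirichlet prior is conjugate to the Multinomial likelihood: each posterior αⱼ = prior αⱼ + observed count nⱼ.
Posterior concentration: (30.5, 85.0, 4.3), total = 119.8.
Joint mode component: (α_{C}−1)/(Σα−K) = 3.3/116.8 = 0.0283.

0.0283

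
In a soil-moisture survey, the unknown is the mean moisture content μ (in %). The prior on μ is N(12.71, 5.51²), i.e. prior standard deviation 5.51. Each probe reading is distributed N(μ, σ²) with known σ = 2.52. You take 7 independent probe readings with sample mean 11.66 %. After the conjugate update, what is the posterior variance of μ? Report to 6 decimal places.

For Normal data with known variance σ², a Normal(μ₀, σ₀²) prior on μ is conjugate. Posterior precision = 1/σ₀² + n/σ²; posterior mean is the precision-weighted average of μ₀ and x̄.
σ₀² = 5.51² = 30.3601, σ² = 2.52² = 6.3504; σ² + n·σ₀² = 6.3504 + 7·30.3601 = 218.8711.
Posterior precision = 1/σ₀² + n/σ² = 1/30.3601 + 7/6.3504 = (σ² + n·σ₀²)/(σ₀²σ²) = 218.8711/(30.3601·6.3504); posterior variance σₙ² = σ₀²σ²/(σ² + n·σ₀²) = 30.3601·6.3504/218.8711 = 0.880878.

0.880878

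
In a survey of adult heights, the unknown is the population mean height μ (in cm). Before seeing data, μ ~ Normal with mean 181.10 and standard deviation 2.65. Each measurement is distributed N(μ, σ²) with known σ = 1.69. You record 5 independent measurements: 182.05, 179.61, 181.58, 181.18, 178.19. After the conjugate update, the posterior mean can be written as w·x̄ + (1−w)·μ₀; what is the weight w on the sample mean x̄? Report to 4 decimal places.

For Normal data with known variance σ², a Normal(μ₀, σ₀²) prior on μ is conjugate. Posterior precision = 1/σ₀² + n/σ²; posterior mean is the precision-weighted average of μ₀ and x̄.
σ₀² = 2.65² = 7.0225, σ² = 1.69² = 2.8561. Prior precision 1/σ₀² = 1/7.0225; data precision n/σ² = 5/2.8561.
w = (n/σ²)/(1/σ₀² + n/σ²) = n·σ₀²/(σ² + n·σ₀²) = 5·7.0225/(2.8561 + 5·7.0225) = 35.1125/37.9686 = 0.9248.

0.9248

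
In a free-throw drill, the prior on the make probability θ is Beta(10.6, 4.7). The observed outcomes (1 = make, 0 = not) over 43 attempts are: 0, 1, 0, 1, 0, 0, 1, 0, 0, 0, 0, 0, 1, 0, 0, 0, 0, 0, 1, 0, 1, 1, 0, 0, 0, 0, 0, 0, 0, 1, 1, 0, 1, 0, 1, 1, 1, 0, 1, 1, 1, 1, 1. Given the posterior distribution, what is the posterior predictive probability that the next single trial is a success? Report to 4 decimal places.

The Beta prior is conjugate to a Binomial/Bernoulli likelihood; the update adds successes to α and failures to β.
Posterior: Beta(α+k, β+n−k) = Beta(10.6+18, 4.7+25) = Beta(28.6, 29.7).
For a single future Bernoulli trial, P(success | data) = α/(α+β) = 0.4906.

0.4906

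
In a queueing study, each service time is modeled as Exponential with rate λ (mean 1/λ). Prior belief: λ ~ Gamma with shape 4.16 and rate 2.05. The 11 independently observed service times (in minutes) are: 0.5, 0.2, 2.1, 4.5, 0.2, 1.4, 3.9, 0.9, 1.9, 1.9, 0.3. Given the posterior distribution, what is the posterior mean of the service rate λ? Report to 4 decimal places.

With a Gamma(shape α, rate β) prior on the exponential rate λ, the posterior after n observations with total T = Σxᵢ is Gamma(α+n, β+T).
Sum of observations T = 17.8 minutes; n = 11.
Posterior: Gamma(4.16+11, 2.05+17.8) = Gamma(15.16, 19.85).
Posterior mean of λ = α/β = 15.16/19.85 = 0.7637.

0.7637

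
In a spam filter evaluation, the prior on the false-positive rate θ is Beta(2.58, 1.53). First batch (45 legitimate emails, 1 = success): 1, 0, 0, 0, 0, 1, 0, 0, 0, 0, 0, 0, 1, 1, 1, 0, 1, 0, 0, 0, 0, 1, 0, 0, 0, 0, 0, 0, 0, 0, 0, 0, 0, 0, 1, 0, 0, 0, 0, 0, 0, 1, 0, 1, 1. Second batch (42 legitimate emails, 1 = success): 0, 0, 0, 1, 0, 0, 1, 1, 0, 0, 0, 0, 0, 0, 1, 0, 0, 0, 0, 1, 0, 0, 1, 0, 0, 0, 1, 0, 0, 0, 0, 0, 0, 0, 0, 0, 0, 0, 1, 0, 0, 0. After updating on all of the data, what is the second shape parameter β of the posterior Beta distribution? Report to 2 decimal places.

69.53

The Beta prior is conjugate to a Binomial/Bernoulli likelihood; the update adds successes to α and failures to β.
After batch 1: Beta(2.58+11, 1.53+34) = Beta(13.58, 35.53).
After batch 2: Beta(13.58+8, 35.53+34) = Beta(21.58, 69.53).
Posterior β = 69.53.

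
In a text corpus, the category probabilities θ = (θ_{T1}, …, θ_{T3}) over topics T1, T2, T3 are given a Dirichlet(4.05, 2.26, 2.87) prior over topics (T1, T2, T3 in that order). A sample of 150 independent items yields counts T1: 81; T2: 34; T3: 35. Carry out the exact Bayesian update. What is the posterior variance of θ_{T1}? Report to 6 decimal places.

0.001553

The Dirichlet prior is conjugate to the Multinomial likelihood: each posterior αⱼ = prior αⱼ + observed count nⱼ.
Posterior concentration: (85.05, 36.26, 37.87), total = 159.18.
Var[θ_j] = α_j(Σα−α_j)/((Σα)²(Σα+1)) = 85.05·74.13/(159.18²·160.18) = 0.001553.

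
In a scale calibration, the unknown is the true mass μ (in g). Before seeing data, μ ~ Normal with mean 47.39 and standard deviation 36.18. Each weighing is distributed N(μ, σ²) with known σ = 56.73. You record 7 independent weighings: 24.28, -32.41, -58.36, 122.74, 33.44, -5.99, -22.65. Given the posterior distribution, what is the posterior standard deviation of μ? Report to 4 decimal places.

18.4459

For Normal data with known variance σ², a Normal(μ₀, σ₀²) prior on μ is conjugate. Posterior precision = 1/σ₀² + n/σ²; posterior mean is the precision-weighted average of μ₀ and x̄.
σ₀² = 36.18² = 1308.9924, σ² = 56.73² = 3218.2929; σ² + n·σ₀² = 3218.2929 + 7·1308.9924 = 12381.2397.
Posterior precision = 1/σ₀² + n/σ² = 1/1308.9924 + 7/3218.2929 = (σ² + n·σ₀²)/(σ₀²σ²) = 12381.2397/(1308.9924·3218.2929); posterior variance σₙ² = σ₀²σ²/(σ² + n·σ₀²) = 1308.9924·3218.2929/12381.2397 = 340.250334.
Posterior SD = √σₙ² = √(1308.9924·3218.2929/12381.2397) = 18.4459.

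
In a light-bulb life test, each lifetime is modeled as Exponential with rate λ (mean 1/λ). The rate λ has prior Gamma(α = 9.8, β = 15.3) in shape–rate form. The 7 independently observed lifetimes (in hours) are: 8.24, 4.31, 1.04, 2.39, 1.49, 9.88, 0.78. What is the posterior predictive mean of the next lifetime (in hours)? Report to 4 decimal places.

With a Gamma(shape α, rate β) prior on the exponential rate λ, the posterior after n observations with total T = Σxᵢ is Gamma(α+n, β+T).
Sum of observations T = 28.13 hours; n = 7.
Posterior: Gamma(9.8+7, 15.3+28.13) = Gamma(16.8, 43.43).
The predictive distribution for the next observation is Lomax; its mean is β/(α−1) = 43.43/15.8 = 2.7487.

2.7487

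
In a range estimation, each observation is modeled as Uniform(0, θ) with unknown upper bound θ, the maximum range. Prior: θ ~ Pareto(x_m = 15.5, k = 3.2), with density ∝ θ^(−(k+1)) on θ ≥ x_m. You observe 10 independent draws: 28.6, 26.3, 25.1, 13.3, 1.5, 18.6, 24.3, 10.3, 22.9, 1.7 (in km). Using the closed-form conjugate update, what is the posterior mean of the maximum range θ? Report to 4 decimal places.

30.9443

A Pareto(scale x_m, shape k) prior on the upper bound θ of Uniform(0, θ) is conjugate: posterior is Pareto(max(x_m, max xᵢ), k + n).
Sample maximum = 28.6; prior scale x_m = 15.5 → posterior scale = max = 28.6.
Posterior shape = 3.2 + 10 = 13.2.
E[θ|data] = k·x_m/(k−1) = 13.2·28.6/12.2 = 30.9443.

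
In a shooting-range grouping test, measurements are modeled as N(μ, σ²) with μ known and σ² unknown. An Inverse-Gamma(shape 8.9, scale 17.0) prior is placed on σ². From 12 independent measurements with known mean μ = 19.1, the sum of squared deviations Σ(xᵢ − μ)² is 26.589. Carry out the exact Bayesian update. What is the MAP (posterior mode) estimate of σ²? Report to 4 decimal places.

With known mean μ and an Inverse-Gamma(α, β) prior on σ², the Normal likelihood is conjugate: posterior is Inv-Gamma(α + n/2, β + Σ(xᵢ−μ)²/2).
Posterior: Inv-Gamma(8.9 + 12/2, 17.0 + 26.589/2) = Inv-Gamma(14.90, 30.2945).
Mode = β/(α+1) = 30.2945/15.90 = 1.9053.

1.9053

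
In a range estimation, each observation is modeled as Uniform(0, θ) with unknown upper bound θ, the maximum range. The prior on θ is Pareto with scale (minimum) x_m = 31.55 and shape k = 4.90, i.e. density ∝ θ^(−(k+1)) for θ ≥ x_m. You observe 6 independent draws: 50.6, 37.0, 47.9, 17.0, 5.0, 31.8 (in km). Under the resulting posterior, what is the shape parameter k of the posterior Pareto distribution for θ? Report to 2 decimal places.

10.90

A Pareto(scale x_m, shape k) prior on the upper bound θ of Uniform(0, θ) is conjugate: posterior is Pareto(max(x_m, max xᵢ), k + n).
Sample maximum = 50.6; prior scale x_m = 31.55 → posterior scale = max = 50.60.
Posterior shape = 4.90 + 6 = 10.90.
Posterior shape k = 10.90.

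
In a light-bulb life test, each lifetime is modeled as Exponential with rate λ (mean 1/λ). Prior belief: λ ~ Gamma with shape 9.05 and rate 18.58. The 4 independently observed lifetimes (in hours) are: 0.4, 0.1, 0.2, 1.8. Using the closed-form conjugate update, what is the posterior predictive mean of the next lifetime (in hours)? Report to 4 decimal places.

1.7494

With a Gamma(shape α, rate β) prior on the exponential rate λ, the posterior after n observations with total T = Σxᵢ is Gamma(α+n, β+T).
Sum of observations T = 2.5 hours; n = 4.
Posterior: Gamma(9.05+4, 18.58+2.5) = Gamma(13.05, 21.08).
The predictive distribution for the next observation is Lomax; its mean is β/(α−1) = 21.08/12.05 = 1.7494.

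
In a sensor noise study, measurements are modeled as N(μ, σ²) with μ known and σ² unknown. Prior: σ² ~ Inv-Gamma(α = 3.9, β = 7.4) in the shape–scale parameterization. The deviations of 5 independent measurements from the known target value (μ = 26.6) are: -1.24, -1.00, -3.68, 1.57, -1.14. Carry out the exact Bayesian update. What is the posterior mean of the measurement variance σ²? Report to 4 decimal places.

With known mean μ and an Inverse-Gamma(α, β) prior on σ², the Normal likelihood is conjugate: posterior is Inv-Gamma(α + n/2, β + Σ(xᵢ−μ)²/2).
Σ(xᵢ−μ)² = (-1.24)² + (-1.00)² + (-3.68)² + (1.57)² + (-1.14)² = 19.8445.
Posterior: Inv-Gamma(3.9 + 5/2, 7.4 + 19.8445/2) = Inv-Gamma(6.40, 17.32225).
E[σ²|data] = β/(α−1) = 17.32225/5.40 = 3.2078.

3.2078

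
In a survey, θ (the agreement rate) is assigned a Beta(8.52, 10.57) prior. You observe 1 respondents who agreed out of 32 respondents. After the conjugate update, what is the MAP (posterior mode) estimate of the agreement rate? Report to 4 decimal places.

0.1736

The Beta prior is conjugate to a Binomial/Bernoulli likelihood; the update adds successes to α and failures to β.
Posterior: Beta(α+k, β+n−k) = Beta(8.52+1, 10.57+31) = Beta(9.52, 41.57).
Mode of Beta(a,b) for a,b>1 is (a−1)/(a+b−2) = 8.52/49.09 = 0.1736.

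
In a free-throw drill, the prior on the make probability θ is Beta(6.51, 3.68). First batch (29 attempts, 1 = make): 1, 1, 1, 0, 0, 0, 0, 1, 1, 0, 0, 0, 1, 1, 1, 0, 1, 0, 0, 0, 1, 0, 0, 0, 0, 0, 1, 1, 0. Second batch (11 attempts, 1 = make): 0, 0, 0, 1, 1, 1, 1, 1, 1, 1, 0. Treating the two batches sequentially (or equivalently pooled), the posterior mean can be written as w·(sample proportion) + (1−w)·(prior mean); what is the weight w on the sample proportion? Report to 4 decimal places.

0.7970

The Beta prior is conjugate to a Binomial/Bernoulli likelihood; the update adds successes to α and failures to β.
Total number of attempts: n = 29 + 11 = 40.
Posterior mean = (α₀+k)/(α₀+β₀+n) = [n/(α₀+β₀+n)]·(k/n) + [(α₀+β₀)/(α₀+β₀+n)]·α₀/(α₀+β₀), so only n and the prior enter the weight.
The weight on the data is w = n/(α₀+β₀+n) = 40/(6.51+3.68+40) = 40/50.19 = 0.7970.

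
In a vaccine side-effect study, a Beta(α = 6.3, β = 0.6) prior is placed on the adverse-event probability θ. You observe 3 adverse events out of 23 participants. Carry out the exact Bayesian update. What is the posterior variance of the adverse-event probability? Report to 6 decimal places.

The Beta prior is conjugate to a Binomial/Bernoulli likelihood; the update adds successes to α and failures to β.
Posterior: Beta(α+k, β+n−k) = Beta(6.3+3, 0.6+20) = Beta(9.3, 20.6).
Var = αβ/((α+β)²(α+β+1)) = 9.3·20.6/(29.9²·30.9) = 0.006935.

0.006935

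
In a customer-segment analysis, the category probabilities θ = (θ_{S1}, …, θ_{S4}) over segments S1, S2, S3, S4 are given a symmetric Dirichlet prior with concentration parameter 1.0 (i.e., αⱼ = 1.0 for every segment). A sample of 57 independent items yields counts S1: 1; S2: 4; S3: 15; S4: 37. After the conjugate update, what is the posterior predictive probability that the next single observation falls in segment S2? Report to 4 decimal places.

The Dirichlet prior is conjugate to the Multinomial likelihood: each posterior αⱼ = prior αⱼ + observed count nⱼ.
Posterior concentration: (2.0, 5.0, 16.0, 38.0), total = 61.0.
P(next = S2 | data) = α_{S2}/Σα = 0.0820.

0.0820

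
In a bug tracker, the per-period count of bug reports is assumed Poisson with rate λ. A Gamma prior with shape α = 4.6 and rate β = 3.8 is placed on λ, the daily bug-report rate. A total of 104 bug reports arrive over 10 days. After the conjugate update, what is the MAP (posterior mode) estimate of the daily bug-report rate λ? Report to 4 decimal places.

With a Gamma(shape α, rate β) prior, the Poisson likelihood is conjugate: the posterior is Gamma(α + ΣXᵢ, β + n).
Posterior: Gamma(α+S, β+n) = Gamma(4.6+104, 3.8+10) = Gamma(108.6, 13.8).
Mode of Gamma(α,β) for α≥1 is (α−1)/β = 107.6/13.8 = 7.7971.

7.7971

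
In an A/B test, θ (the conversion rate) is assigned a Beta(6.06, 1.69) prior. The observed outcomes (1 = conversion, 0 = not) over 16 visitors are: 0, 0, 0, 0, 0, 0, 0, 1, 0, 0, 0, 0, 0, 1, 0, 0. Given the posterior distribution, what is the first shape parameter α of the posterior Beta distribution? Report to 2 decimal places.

8.06

The Beta prior is conjugate to a Binomial/Bernoulli likelihood; the update adds successes to α and failures to β.
Posterior: Beta(α+k, β+n−k) = Beta(6.06+2, 1.69+14) = Beta(8.06, 15.69).
Posterior α = 8.06.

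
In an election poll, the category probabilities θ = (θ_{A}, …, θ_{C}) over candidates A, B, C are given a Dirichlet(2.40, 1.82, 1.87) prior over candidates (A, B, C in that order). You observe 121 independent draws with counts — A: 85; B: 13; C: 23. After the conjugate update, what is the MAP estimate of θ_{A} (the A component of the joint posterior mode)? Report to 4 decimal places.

0.6963

The Dirichlet prior is conjugate to the Multinomial likelihood: each posterior αⱼ = prior αⱼ + observed count nⱼ.
Posterior concentration: (87.40, 14.82, 24.87), total = 127.09.
Joint mode component: (α_{A}−1)/(Σα−K) = 86.40/124.09 = 0.6963.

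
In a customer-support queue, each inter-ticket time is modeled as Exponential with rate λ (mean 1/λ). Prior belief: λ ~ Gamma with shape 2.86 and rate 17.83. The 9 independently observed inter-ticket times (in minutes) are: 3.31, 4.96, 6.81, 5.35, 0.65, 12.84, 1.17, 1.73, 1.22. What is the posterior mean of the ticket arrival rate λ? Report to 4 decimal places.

With a Gamma(shape α, rate β) prior on the exponential rate λ, the posterior after n observations with total T = Σxᵢ is Gamma(α+n, β+T).
Sum of observations T = 38.04 minutes; n = 9.
Posterior: Gamma(2.86+9, 17.83+38.04) = Gamma(11.86, 55.87).
Posterior mean of λ = α/β = 11.86/55.87 = 0.2123.

0.2123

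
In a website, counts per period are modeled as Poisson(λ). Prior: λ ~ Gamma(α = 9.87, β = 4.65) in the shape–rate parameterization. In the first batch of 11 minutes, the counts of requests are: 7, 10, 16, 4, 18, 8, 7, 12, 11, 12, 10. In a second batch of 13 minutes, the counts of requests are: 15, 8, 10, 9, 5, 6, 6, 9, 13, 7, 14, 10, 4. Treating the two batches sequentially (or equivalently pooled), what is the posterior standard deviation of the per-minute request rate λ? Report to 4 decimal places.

With a Gamma(shape α, rate β) prior, the Poisson likelihood is conjugate: the posterior is Gamma(α + ΣXᵢ, β + n).
Batch 1: sum of counts S = 115 over n = 11 minutes.
After batch 1: Gamma(α+S, β+n) = Gamma(9.87+115, 4.65+11) = Gamma(124.87, 15.65).
Batch 2: sum of counts S = 116 over n = 13 minutes.
After batch 2: Gamma(α+S, β+n) = Gamma(124.87+116, 15.65+13) = Gamma(240.87, 28.65).
SD = √α/β = √240.87/28.65 = 0.5417.

0.5417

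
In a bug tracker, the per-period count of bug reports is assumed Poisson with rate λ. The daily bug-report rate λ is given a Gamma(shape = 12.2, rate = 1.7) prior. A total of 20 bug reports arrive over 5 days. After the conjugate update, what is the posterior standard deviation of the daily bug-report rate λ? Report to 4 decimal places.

0.8469

With a Gamma(shape α, rate β) prior, the Poisson likelihood is conjugate: the posterior is Gamma(α + ΣXᵢ, β + n).
Posterior: Gamma(α+S, β+n) = Gamma(12.2+20, 1.7+5) = Gamma(32.2, 6.7).
SD = √α/β = √32.2/6.7 = 0.8469.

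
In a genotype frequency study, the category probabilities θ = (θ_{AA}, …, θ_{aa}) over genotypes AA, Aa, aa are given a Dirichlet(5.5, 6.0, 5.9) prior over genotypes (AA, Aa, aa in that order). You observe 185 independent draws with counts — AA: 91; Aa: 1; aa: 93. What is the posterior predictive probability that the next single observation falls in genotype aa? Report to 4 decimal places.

The Dirichlet prior is conjugate to the Multinomial likelihood: each posterior αⱼ = prior αⱼ + observed count nⱼ.
Posterior concentration: (96.5, 7.0, 98.9), total = 202.4.
P(next = aa | data) = α_{aa}/Σα = 0.4886.

0.4886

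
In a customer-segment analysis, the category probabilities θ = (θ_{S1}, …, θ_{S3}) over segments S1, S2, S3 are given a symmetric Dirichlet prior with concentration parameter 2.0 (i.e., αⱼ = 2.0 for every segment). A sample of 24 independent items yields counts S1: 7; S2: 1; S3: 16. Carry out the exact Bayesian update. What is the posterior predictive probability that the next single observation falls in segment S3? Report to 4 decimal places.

0.6000

The Dirichlet prior is conjugate to the Multinomial likelihood: each posterior αⱼ = prior αⱼ + observed count nⱼ.
Posterior concentration: (9.0, 3.0, 18.0), total = 30.0.
P(next = S3 | data) = α_{S3}/Σα = 0.6000.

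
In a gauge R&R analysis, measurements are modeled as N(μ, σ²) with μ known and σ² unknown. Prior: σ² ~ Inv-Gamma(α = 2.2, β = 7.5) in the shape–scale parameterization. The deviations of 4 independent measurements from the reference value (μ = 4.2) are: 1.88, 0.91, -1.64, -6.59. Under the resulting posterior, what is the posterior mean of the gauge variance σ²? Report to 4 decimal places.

10.2313

With known mean μ and an Inverse-Gamma(α, β) prior on σ², the Normal likelihood is conjugate: posterior is Inv-Gamma(α + n/2, β + Σ(xᵢ−μ)²/2).
Σ(xᵢ−μ)² = (1.88)² + (0.91)² + (-1.64)² + (-6.59)² = 50.4802.
Posterior: Inv-Gamma(2.2 + 4/2, 7.5 + 50.4802/2) = Inv-Gamma(4.20, 32.74010).
E[σ²|data] = β/(α−1) = 32.74010/3.20 = 10.2313.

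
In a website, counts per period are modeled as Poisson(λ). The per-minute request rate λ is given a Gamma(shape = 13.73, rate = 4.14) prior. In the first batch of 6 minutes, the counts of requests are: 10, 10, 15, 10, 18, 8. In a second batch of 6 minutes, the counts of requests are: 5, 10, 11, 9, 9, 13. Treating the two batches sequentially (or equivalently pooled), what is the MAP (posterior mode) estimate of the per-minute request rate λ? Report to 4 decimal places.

8.7193

With a Gamma(shape α, rate β) prior, the Poisson likelihood is conjugate: the posterior is Gamma(α + ΣXᵢ, β + n).
Batch 1: sum of counts S = 71 over n = 6 minutes.
After batch 1: Gamma(α+S, β+n) = Gamma(13.73+71, 4.14+6) = Gamma(84.73, 10.14).
Batch 2: sum of counts S = 57 over n = 6 minutes.
After batch 2: Gamma(α+S, β+n) = Gamma(84.73+57, 10.14+6) = Gamma(141.73, 16.14).
Mode of Gamma(α,β) for α≥1 is (α−1)/β = 140.73/16.14 = 8.7193.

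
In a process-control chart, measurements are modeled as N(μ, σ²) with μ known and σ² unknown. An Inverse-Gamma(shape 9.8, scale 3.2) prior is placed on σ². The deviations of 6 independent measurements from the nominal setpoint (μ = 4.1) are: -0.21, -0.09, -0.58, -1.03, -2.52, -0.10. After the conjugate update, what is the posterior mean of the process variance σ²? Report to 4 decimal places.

With known mean μ and an Inverse-Gamma(α, β) prior on σ², the Normal likelihood is conjugate: posterior is Inv-Gamma(α + n/2, β + Σ(xᵢ−μ)²/2).
Σ(xᵢ−μ)² = (-0.21)² + (-0.09)² + (-0.58)² + (-1.03)² + (-2.52)² + (-0.10)² = 7.8099.
Posterior: Inv-Gamma(9.8 + 6/2, 3.2 + 7.8099/2) = Inv-Gamma(12.80, 7.10495).
E[σ²|data] = β/(α−1) = 7.10495/11.80 = 0.6021.

0.6021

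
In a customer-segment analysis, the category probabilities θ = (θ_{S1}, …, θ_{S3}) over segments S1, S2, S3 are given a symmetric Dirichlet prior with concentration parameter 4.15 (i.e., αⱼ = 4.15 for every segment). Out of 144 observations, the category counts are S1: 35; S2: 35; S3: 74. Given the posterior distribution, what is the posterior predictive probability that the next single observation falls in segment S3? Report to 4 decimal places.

0.4995

The Dirichlet prior is conjugate to the Multinomial likelihood: each posterior αⱼ = prior αⱼ + observed count nⱼ.
Posterior concentration: (39.15, 39.15, 78.15), total = 156.45.
P(next = S3 | data) = α_{S3}/Σα = 0.4995.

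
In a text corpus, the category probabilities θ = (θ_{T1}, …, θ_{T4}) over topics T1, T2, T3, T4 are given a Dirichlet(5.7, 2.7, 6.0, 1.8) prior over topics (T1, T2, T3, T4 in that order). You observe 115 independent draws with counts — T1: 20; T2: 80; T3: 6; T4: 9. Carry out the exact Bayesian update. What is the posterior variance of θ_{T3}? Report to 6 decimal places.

The Dirichlet prior is conjugate to the Multinomial likelihood: each posterior αⱼ = prior αⱼ + observed count nⱼ.
Posterior concentration: (25.7, 82.7, 12.0, 10.8), total = 131.2.
Var[θ_j] = α_j(Σα−α_j)/((Σα)²(Σα+1)) = 12.0·119.2/(131.2²·132.2) = 0.000629.

0.000629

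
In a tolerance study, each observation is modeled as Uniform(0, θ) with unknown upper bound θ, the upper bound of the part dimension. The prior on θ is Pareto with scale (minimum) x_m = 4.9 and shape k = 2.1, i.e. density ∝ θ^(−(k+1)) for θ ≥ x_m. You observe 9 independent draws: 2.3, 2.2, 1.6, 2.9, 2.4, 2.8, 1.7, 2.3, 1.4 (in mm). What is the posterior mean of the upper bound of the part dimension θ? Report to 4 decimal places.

A Pareto(scale x_m, shape k) prior on the upper bound θ of Uniform(0, θ) is conjugate: posterior is Pareto(max(x_m, max xᵢ), k + n).
Sample maximum = 2.9; prior scale x_m = 4.9 → posterior scale = max = 4.9.
Posterior shape = 2.1 + 9 = 11.1.
E[θ|data] = k·x_m/(k−1) = 11.1·4.9/10.1 = 5.3851.

5.3851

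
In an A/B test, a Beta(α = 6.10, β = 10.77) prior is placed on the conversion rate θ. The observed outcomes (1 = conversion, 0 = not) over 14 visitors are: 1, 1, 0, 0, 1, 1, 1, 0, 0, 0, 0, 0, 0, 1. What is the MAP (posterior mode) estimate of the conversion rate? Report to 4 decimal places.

The Beta prior is conjugate to a Binomial/Bernoulli likelihood; the update adds successes to α and failures to β.
Posterior: Beta(α+k, β+n−k) = Beta(6.10+6, 10.77+8) = Beta(12.10, 18.77).
Mode of Beta(a,b) for a,b>1 is (a−1)/(a+b−2) = 11.10/28.87 = 0.3845.

0.3845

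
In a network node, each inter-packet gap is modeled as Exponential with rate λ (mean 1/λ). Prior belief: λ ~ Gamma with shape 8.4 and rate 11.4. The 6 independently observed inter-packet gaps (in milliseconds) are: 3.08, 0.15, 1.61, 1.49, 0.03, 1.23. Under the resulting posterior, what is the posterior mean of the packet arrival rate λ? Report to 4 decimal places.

0.7583

With a Gamma(shape α, rate β) prior on the exponential rate λ, the posterior after n observations with total T = Σxᵢ is Gamma(α+n, β+T).
Sum of observations T = 7.59 milliseconds; n = 6.
Posterior: Gamma(8.4+6, 11.4+7.59) = Gamma(14.4, 18.99).
Posterior mean of λ = α/β = 14.4/18.99 = 0.7583.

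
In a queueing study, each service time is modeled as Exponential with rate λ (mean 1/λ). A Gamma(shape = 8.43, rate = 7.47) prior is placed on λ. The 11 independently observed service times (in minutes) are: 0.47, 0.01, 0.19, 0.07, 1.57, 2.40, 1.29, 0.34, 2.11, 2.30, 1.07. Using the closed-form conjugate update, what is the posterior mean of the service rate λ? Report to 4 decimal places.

With a Gamma(shape α, rate β) prior on the exponential rate λ, the posterior after n observations with total T = Σxᵢ is Gamma(α+n, β+T).
Sum of observations T = 11.82 minutes; n = 11.
Posterior: Gamma(8.43+11, 7.47+11.82) = Gamma(19.43, 19.29).
Posterior mean of λ = α/β = 19.43/19.29 = 1.0073.

1.0073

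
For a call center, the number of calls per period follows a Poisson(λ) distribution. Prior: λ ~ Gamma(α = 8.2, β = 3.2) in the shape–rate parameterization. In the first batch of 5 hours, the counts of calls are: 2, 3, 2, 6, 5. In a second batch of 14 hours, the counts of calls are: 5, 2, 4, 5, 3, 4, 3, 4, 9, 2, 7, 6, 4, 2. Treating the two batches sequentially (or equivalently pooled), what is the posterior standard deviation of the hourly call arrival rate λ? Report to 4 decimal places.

0.4182

With a Gamma(shape α, rate β) prior, the Poisson likelihood is conjugate: the posterior is Gamma(α + ΣXᵢ, β + n).
Batch 1: sum of counts S = 18 over n = 5 hours.
After batch 1: Gamma(α+S, β+n) = Gamma(8.2+18, 3.2+5) = Gamma(26.2, 8.2).
Batch 2: sum of counts S = 60 over n = 14 hours.
After batch 2: Gamma(α+S, β+n) = Gamma(26.2+60, 8.2+14) = Gamma(86.2, 22.2).
SD = √α/β = √86.2/22.2 = 0.4182.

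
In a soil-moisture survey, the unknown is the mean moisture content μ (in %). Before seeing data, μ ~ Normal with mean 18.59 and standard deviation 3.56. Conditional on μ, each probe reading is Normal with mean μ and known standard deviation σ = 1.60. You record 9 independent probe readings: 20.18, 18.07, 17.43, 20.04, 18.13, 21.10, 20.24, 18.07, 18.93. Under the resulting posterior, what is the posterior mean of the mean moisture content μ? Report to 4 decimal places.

19.1203

For Normal data with known variance σ², a Normal(μ₀, σ₀²) prior on μ is conjugate. Posterior precision = 1/σ₀² + n/σ²; posterior mean is the precision-weighted average of μ₀ and x̄.
Σxᵢ = 20.18 + 18.07 + 17.43 + 20.04 + 18.13 + 21.10 + 20.24 + 18.07 + 18.93 = 172.19, so n·x̄ = 172.19.
σ₀² = 3.56² = 12.6736, σ² = 1.60² = 2.56; σ² + n·σ₀² = 2.56 + 9·12.6736 = 116.6224.
Posterior mean = (μ₀/σ₀² + n·x̄/σ²)/(1/σ₀² + n/σ²) = (σ²·μ₀ + σ₀²·n·x̄)/(σ² + n·σ₀²) = (2.56·18.59 + 12.6736·172.19)/116.6224 = 2229.857584/116.6224 = 19.1203.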